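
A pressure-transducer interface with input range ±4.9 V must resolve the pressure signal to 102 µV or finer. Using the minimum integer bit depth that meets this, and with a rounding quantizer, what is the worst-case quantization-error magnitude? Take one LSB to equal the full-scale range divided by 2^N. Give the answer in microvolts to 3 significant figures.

37.4 µV

The full-scale span is 4.9 − (-4.9) = 9.8 V.
Need 2^N ≥ 9.8 V / 102 µV = 96080 → N_min = 17.
LSB = 9.8 V / 2^17 = 74.768 µV.
|e|_max = LSB/2 = 37.4 µV.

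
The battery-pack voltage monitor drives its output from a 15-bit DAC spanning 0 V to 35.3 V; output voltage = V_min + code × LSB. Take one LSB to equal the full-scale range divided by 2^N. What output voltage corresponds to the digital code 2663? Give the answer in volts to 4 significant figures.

2.869 V

Range is 35.3 V. LSB = 35.3 V / 2^15.
V_out = 0 + 2663 × (35.3/32768) V
      = 0 V + 2.86877 V = 2.86877 V.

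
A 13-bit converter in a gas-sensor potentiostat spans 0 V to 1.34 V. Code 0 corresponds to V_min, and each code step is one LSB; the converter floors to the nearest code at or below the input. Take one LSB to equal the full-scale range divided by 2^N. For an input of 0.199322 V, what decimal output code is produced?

Span = 1.34 V. LSB = 1.34 V / 2^13 ≈ 163.6 µV.
code = ⌊(V_in − V_min)/LSB⌋ = ⌊(V_in − V_min) × 2^13 / range⌋
     = ⌊(0.199322 − (0)) × 8192 / 1.34⌋ = ⌊0.199322 × 8192/1.34⌋
     = ⌊1218.542⌋ = 1218.

1218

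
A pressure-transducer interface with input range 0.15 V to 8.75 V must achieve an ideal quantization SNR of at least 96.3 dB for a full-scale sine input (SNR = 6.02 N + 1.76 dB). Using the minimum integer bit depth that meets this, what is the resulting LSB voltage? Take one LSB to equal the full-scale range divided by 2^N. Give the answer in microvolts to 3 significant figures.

131 µV

Full-scale range = 8.75 V − (0.15 V) = 8.6 V.
Required N = ⌈(96.3 − 1.76)/6.02⌉ = ⌈15.704⌉ = 16.
One LSB is 8.6 V / 65536 = 131 µV.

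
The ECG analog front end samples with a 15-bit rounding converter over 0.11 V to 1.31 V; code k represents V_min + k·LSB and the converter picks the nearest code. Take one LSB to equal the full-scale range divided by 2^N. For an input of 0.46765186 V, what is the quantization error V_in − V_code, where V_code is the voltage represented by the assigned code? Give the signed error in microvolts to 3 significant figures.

The full-scale span is 1.31 − (0.11) = 1.2 V. LSB = 1.2 V / 2^15 ≈ 36.62 µV.
(0.46765186 − (0.11)) / LSB = 0.35765186 × 32768/1.2 = 9766.2801. Nearest integer: k = 9766.
V_code = V_min + k × range/2^15 = 0.11 + 9766 × 1.2/32768 = 0.46764160156 V.
e = 0.46765186 − (0.46764160156) = +10.3 µV.

+10.3 µV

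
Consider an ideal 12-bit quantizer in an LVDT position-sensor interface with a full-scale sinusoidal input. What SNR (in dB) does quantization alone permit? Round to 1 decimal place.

6.02(12) + 1.76 = 72.24 + 1.76 = 74.00 dB.

74.0 dB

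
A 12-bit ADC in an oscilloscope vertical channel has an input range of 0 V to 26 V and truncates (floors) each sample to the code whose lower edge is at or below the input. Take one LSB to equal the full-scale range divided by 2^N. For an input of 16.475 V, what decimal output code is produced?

Range is 26 V. LSB = 26 V / 2^12 ≈ 6.348 mV.
(V_in − V_min) × 2^12/range = (16.475 − (0)) × 4096/26 = 2595.446.
Floor → code = 2595.

2595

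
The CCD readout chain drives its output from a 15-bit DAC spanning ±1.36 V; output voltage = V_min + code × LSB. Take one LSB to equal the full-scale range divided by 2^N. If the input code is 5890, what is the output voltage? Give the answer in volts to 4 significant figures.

The full-scale span is 1.36 − (-1.36) = 2.72 V. LSB = 2.72 V / 2^15.
Output = V_min + (5890/32768) × range = -1.36 + 0.179749 × 2.72 V
      = -1.36 V + 0.488916 V = -0.871084 V.

-0.8711 V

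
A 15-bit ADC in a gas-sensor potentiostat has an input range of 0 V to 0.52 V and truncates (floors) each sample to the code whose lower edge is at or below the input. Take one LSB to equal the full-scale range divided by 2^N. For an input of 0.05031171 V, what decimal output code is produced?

3170

Full-scale range = 0.52 V. LSB = 0.52 V / 2^15 ≈ 15.87 µV.
code = ⌊(V_in − V_min)/LSB⌋ = ⌊(V_in − V_min) × 2^15 / range⌋
     = ⌊(0.05031171 − (0)) × 32768 / 0.52⌋ = ⌊0.05031171 × 32768/0.52⌋
     = ⌊3170.412⌋ = 3170.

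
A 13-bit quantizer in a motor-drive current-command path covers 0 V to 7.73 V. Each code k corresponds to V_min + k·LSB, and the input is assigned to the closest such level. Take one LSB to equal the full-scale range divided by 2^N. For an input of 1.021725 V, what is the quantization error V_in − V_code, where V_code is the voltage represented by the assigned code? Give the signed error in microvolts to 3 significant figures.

−198 µV

V_FS = 7.73 V. LSB = 7.73 V / 2^13 ≈ 0.9436 mV.
(V_in − V_min)/LSB = (1.021725 − (0)) × 8192/7.73 = 1082.7906 → nearest code k = 1083.
V_code = 0 + (1083/8192) × 7.73 = 1.021922607 V.
V_in − V_code = 1.021725 − (1.021922607) = −198 µV.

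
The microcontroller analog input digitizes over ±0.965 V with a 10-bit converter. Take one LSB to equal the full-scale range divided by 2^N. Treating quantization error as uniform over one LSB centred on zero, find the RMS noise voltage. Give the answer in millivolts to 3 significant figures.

Full-scale range = 0.965 V − (-0.965 V) = 1.93 V.
LSB = 1.93 V ÷ 2^10 = 1.93/1024 V = 1.8848 mV.
RMS of a uniform error over width LSB is LSB/√12 = 0.544 mV.

0.544 mV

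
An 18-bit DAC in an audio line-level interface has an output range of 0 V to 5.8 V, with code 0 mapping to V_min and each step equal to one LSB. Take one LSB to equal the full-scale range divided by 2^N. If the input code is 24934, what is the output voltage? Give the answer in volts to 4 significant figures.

Range is 5.8 V. LSB = 5.8 V / 2^18.
Output = V_min + (24934/262144) × range = 0 + 0.0951157 × 5.8 V
      = 0 V + 0.551671 V = 0.551671 V.

0.5517 V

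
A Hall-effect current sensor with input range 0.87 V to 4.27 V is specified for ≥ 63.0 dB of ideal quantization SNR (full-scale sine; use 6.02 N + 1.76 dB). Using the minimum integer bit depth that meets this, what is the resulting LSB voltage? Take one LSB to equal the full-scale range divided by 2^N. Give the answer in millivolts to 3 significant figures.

1.66 mV

Span: 4.27 V − (0.87 V) = 3.4 V.
Solving 6.02 N ≥ 63.0 − 1.76: N ≥ 10.173. Round up → N = 11.
Step size = 3.4/2048 V = 1.66 mV.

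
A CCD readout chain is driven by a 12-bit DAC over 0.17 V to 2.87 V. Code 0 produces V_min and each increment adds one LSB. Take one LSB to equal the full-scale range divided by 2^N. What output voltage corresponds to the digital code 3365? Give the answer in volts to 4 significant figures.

Full-scale range = 2.87 V − (0.17 V) = 2.7 V. LSB = 2.7 V / 2^12.
Output = V_min + (3365/4096) × range = 0.17 + 0.821533 × 2.7 V
      = 0.17 + 2.21814 = 2.38814 V.

2.388 V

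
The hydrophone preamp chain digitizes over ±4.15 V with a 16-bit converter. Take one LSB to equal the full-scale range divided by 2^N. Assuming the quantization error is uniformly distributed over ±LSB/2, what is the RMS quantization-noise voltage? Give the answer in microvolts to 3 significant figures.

36.6 µV

Span: 4.15 V − (-4.15 V) = 8.3 V.
LSB = 8.3 V ÷ 2^16 = 8.3/65536 V = 126.65 µV.
V_rms = LSB/√12 = 126.65 µV / √12 = 36.6 µV.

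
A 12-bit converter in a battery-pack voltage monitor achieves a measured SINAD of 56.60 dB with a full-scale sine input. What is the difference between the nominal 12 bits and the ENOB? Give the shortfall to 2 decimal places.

N_eff = (56.60 − 1.76)/6.02 = 9.1096 bits.
12 − 9.1096 = 2.89 bits below nominal.

2.89 bits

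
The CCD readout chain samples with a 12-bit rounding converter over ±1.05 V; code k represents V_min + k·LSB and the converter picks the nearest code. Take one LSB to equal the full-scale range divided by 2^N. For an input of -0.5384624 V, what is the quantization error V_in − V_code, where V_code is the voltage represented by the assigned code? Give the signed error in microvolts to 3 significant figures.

Full-scale range = 1.05 V − (-1.05 V) = 2.1 V. LSB = 2.1 V / 2^12 ≈ 0.5127 mV.
Position in LSBs: (-0.5384624 − (-1.05)) × 4096/2.1 = 997.7419; rounding gives k = 998.
V_code = -1.05 + (998/4096) × 2.1 = -0.5383300781 V.
Error = V_in − V_code = -0.5384624 − (-0.5383300781) = −132 µV.

−132 µV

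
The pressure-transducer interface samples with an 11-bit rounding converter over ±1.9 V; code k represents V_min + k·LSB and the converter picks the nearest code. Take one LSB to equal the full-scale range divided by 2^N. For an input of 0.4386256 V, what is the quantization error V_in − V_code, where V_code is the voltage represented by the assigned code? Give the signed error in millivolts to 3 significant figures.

Full-scale range = 1.9 V − (-1.9 V) = 3.8 V. LSB = 3.8 V / 2^11 ≈ 1.855 mV.
Position in LSBs: (0.4386256 − (-1.9)) × 2048/3.8 = 1260.3961; rounding gives k = 1260.
V_code = V_min + k × range/2^11 = -1.9 + 1260 × 3.8/2048 = 0.4378906250 V.
e = 0.4386256 − (0.4378906250) = +0.735 mV.

+0.735 mV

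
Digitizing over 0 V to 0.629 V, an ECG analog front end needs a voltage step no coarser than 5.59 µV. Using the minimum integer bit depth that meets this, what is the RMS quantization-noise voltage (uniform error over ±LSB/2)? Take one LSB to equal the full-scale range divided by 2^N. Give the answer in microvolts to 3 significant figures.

1.39 µV

V_FS = 0.629 V.
Required number of levels: 0.629/5.59 µV = 112520; smallest N with 2^N ≥ that is 17.
One LSB is 0.629 V / 131072 = 4.7989 µV.
RMS noise = LSB/√12 = 1.39 µV.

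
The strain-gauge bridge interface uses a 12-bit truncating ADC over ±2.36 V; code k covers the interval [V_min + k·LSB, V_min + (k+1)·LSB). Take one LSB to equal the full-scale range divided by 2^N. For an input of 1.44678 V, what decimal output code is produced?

Range = 2.36 − (-2.36) = 4.72 V. LSB = 4.72 V / 2^12 ≈ 1.152 mV.
(V_in − V_min) × 2^12/range = (1.44678 − (-2.36)) × 4096/4.72 = 3303.511.
Floor → code = 3303.

3303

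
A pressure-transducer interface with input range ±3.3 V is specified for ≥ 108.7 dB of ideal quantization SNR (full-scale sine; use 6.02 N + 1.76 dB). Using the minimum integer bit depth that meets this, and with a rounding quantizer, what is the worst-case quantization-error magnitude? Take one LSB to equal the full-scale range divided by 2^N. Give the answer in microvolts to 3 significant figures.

Span: 3.3 V − (-3.3 V) = 6.6 V.
Required N = ⌈(108.7 − 1.76)/6.02⌉ = ⌈17.764⌉ = 18.
LSB = 6.6 V ÷ 2^18 = 6.6/262144 V = 25.177 µV.
|e|_max = LSB/2 = 12.6 µV.

12.6 µV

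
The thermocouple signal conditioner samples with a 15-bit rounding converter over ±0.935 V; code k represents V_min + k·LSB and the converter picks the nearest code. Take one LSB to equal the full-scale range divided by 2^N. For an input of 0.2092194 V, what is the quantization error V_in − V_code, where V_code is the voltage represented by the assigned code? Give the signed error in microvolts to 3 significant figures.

Span: 0.935 V − (-0.935 V) = 1.87 V. LSB = 1.87 V / 2^15 ≈ 57.07 µV.
Position in LSBs: (0.2092194 − (-0.935)) × 32768/1.87 = 20050.1504; rounding gives k = 20050.
V_code = -0.935 + (20050/32768) × 1.87 = 0.20921081543 V.
V_in − V_code = 0.2092194 − (0.20921081543) = +8.58 µV.

+8.58 µV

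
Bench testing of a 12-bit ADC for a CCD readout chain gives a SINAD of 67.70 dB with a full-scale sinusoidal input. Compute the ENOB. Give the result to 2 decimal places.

10.95 bits

ENOB = (67.70 − 1.76)/6.02 = 10.9535 bits.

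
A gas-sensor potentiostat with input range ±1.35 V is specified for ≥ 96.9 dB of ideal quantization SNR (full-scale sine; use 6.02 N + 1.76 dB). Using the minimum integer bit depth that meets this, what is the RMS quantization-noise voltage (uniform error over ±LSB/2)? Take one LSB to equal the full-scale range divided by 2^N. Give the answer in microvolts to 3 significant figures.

11.9 µV

Span: 1.35 V − (-1.35 V) = 2.7 V.
6.02 N + 1.76 ≥ 96.9 gives N ≥ 15.804, so the minimum integer is 16.
Step size = 2.7/65536 V = 41.199 µV.
V_rms = LSB/√12 = 11.9 µV.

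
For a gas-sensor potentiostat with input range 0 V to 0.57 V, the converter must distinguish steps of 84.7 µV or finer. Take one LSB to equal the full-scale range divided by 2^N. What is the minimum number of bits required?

13 bits

V_FS = 0.57 V.
Required number of levels: 0.57/84.7 µV = 6729.6; smallest N with 2^N ≥ that is 13.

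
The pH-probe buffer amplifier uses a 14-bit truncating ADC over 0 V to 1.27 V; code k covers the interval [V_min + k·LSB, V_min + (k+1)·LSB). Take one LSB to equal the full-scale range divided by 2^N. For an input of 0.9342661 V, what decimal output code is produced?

Full-scale range = 1.27 V. LSB = 1.27 V / 2^14 ≈ 77.51 µV.
code = ⌊(V_in − V_min)/LSB⌋ = ⌊(V_in − V_min) × 2^14 / range⌋
     = ⌊(0.9342661 − (0)) × 16384 / 1.27⌋ = ⌊0.9342661 × 16384/1.27⌋
     = ⌊12052.768⌋ = 12052.

12052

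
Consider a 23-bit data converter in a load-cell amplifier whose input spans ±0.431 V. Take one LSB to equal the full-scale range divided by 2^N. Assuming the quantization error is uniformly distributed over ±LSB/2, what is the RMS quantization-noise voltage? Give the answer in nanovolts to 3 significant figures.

29.7 nV

Span: 0.431 V − (-0.431 V) = 0.862 V.
LSB = 0.862 V ÷ 2^23 = 0.862/8388608 V = 102.76 nV.
RMS of a uniform error over width LSB is LSB/√12 = 29.7 nV.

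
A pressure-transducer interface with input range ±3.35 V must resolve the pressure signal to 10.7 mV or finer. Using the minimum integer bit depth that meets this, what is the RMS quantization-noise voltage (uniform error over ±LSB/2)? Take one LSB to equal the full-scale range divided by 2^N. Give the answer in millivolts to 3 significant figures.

1.89 mV

The full-scale span is 3.35 − (-3.35) = 6.7 V.
6.7 V / 10.7 mV = 626.2. Since 2^9 = 512 and 2^10 = 1024, N = 10.
One LSB is 6.7 V / 1024 = 6.5430 mV.
V_rms = LSB/√12 = 1.89 mV.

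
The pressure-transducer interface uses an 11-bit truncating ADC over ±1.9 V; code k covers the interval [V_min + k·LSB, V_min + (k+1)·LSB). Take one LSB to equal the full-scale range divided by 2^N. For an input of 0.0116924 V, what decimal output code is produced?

Full-scale range = 1.9 V − (-1.9 V) = 3.8 V. LSB = 3.8 V / 2^11 ≈ 1.855 mV.
code = ⌊(V_in − V_min)/LSB⌋ = ⌊(V_in − V_min) × 2^11 / range⌋
     = ⌊(0.0116924 − (-1.9)) × 2048 / 3.8⌋ = ⌊1.9116924 × 2048/3.8⌋
     = ⌊1030.302⌋ = 1030.

1030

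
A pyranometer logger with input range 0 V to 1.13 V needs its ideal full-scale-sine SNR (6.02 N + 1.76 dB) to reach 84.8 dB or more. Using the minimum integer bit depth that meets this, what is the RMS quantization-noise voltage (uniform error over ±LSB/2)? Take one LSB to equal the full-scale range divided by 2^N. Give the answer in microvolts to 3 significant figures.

Span = 1.13 V.
Solving 6.02 N ≥ 84.8 − 1.76: N ≥ 13.794. Round up → N = 14.
LSB = 1.13 V / 2^14 = 68.970 µV.
V_rms = LSB/√12 = 19.9 µV.

19.9 µV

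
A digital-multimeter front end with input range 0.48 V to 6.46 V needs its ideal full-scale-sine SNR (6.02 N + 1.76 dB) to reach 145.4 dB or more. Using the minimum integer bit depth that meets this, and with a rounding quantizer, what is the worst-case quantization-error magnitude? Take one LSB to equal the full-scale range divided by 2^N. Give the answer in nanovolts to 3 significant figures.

Range = 6.46 − (0.48) = 5.98 V.
6.02 N + 1.76 ≥ 145.4 gives N ≥ 23.860, so the minimum integer is 24.
Step size = 5.98/16777216 V = 356.44 nV.
|e|_max = LSB/2 = 178 nV.

178 nV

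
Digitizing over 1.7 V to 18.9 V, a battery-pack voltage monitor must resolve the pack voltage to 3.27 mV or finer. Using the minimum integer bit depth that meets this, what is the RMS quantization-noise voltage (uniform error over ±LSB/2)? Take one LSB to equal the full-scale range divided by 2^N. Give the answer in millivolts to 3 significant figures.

0.606 mV

The full-scale span is 18.9 − (1.7) = 17.2 V.
Need 2^N ≥ 17.2 V / 3.27 mV = 5260 → N_min = 13.
LSB = 17.2 V / 2^13 = 2.0996 mV.
V_rms = LSB/√12 = 0.606 mV.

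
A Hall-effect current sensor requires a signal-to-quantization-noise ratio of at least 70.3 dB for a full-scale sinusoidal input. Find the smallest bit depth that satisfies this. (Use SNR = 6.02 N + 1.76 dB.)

Solving 6.02 N ≥ 70.3 − 1.76: N ≥ 11.385. Round up → N = 12.

12 bits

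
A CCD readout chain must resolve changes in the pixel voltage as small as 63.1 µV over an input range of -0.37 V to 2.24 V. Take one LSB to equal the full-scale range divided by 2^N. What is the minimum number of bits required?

Range = 2.24 − (-0.37) = 2.61 V.
Need 2^N ≥ 2.61 V / 63.1 µV = 41360 → N_min = 16.

16 bits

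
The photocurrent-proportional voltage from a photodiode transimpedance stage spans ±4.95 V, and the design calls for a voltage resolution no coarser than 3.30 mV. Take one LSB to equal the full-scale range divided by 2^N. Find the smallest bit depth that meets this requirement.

12 bits

The full-scale span is 4.95 − (-4.95) = 9.9 V.
Levels needed ≥ 9.9/3.30 mV = 3000. 2^12 = 4096 suffices, so N_min = 12.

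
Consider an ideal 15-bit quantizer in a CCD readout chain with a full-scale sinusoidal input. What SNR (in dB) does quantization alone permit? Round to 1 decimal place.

92.1 dB

SNR = 6.02·15 + 1.76 = 92.06 dB.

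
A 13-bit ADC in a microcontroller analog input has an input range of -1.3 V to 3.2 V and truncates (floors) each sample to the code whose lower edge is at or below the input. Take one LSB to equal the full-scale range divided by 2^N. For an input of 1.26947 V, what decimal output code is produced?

The full-scale span is 3.2 − (-1.3) = 4.5 V. LSB = 4.5 V / 2^13 ≈ 0.5493 mV.
(V_in − V_min) × 2^13/range = (1.26947 − (-1.3)) × 8192/4.5 = 4677.577.
Floor → code = 4677.

4677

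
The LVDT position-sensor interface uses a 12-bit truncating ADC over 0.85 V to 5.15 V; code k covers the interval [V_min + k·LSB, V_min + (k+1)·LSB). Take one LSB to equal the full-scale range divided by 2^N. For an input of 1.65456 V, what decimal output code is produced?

766

Full-scale range = 5.15 V − (0.85 V) = 4.3 V. LSB = 4.3 V / 2^12 ≈ 1.050 mV.
code = ⌊(V_in − V_min)/LSB⌋ = ⌊(V_in − V_min) × 2^12 / range⌋
     = ⌊(1.65456 − (0.85)) × 4096 / 4.3⌋ = ⌊0.80456 × 4096/4.3⌋
     = ⌊766.390⌋ = 766.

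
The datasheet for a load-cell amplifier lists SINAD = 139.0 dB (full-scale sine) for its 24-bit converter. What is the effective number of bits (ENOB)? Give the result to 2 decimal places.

Inverting SNR = 6.02 N + 1.76: N_eff = (139.0 − 1.76)/6.02 = 22.7973.

22.80 bits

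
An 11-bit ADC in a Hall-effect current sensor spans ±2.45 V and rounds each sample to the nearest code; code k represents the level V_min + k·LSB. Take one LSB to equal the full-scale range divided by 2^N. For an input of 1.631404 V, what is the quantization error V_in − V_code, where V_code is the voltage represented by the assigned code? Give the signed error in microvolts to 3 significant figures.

Span: 2.45 V − (-2.45 V) = 4.9 V. LSB = 4.9 V / 2^11 ≈ 2.393 mV.
(V_in − V_min)/LSB = (1.631404 − (-2.45)) × 2048/4.9 = 1705.8603 → nearest code k = 1706.
V_code = V_min + k × range/2^11 = -2.45 + 1706 × 4.9/2048 = 1.631738281 V.
V_in − V_code = 1.631404 − (1.631738281) = −334 µV.

−334 µV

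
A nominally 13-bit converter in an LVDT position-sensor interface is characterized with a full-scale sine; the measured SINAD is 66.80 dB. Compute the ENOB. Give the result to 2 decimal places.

ENOB = (66.80 − 1.76)/6.02 = 10.8040 bits.

10.80 bits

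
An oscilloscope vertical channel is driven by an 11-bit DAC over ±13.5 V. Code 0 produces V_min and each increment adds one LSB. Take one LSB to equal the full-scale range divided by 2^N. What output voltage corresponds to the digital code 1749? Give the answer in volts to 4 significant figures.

9.558 V

The full-scale span is 13.5 − (-13.5) = 27 V. LSB = 27 V / 2^11.
Output = V_min + (1749/2048) × range = -13.5 + 0.854004 × 27 V
      = -13.5 V + 23.0581 V = 9.55811 V.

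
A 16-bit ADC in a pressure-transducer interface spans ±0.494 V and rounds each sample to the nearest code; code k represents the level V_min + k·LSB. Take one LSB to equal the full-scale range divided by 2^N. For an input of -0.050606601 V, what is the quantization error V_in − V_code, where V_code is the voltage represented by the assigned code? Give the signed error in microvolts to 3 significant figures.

Span: 0.494 V − (-0.494 V) = 0.988 V. LSB = 0.988 V / 2^16 ≈ 15.08 µV.
(V_in − V_min)/LSB = (-0.050606601 − (-0.494)) × 65536/0.988 = 29411.1638 → nearest code k = 29411.
V_code = -0.494 + (29411/65536) × 0.988 = -0.050609069824 V.
V_in − V_code = -0.050606601 − (-0.050609069824) = +2.47 µV.

+2.47 µV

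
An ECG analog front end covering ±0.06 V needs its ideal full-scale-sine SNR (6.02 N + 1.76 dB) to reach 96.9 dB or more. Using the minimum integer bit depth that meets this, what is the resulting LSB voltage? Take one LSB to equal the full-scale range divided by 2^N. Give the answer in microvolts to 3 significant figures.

1.83 µV

Full-scale range = 0.06 V − (-0.06 V) = 0.12 V.
N ≥ (96.9 − 1.76)/6.02 = 15.804 → N_min = 16.
LSB = 0.12 V / 2^16 = 1.83 µV.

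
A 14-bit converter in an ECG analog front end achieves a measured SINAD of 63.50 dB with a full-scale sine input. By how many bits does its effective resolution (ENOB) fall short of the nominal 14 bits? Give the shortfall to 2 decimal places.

3.74 bits

Effective bits = (63.50 − 1.76)/6.02 = 10.2558.
Lost resolution: 14 − 10.2558 = 3.7442 bits.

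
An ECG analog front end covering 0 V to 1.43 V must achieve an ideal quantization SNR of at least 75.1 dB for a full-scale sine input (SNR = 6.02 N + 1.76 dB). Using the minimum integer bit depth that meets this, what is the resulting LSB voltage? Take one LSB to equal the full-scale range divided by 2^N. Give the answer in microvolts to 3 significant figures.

Range is 1.43 V.
Solving 6.02 N ≥ 75.1 − 1.76: N ≥ 12.183. Round up → N = 13.
Step size = 1.43/8192 V = 175 µV.

175 µV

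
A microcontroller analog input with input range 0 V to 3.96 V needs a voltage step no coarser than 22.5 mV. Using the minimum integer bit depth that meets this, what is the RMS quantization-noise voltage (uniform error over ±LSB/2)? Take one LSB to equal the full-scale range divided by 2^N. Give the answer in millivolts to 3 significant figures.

Range is 3.96 V.
Need 2^N ≥ 3.96 V / 22.5 mV = 176.0 → N_min = 8.
LSB = 3.96 V ÷ 2^8 = 3.96/256 V = 15.469 mV.
V_rms = LSB/√12 = 4.47 mV.

4.47 mV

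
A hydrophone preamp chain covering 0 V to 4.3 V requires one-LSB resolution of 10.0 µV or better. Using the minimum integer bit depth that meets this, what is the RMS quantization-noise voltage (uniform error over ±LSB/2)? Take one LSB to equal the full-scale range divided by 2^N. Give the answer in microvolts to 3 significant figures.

2.37 µV

Full-scale range = 4.3 V.
Required number of levels: 4.3/10.0 µV = 430000; smallest N with 2^N ≥ that is 19.
LSB = 4.3 V / 2^19 = 8.2016 µV.
V_rms = LSB/√12 = 2.37 µV.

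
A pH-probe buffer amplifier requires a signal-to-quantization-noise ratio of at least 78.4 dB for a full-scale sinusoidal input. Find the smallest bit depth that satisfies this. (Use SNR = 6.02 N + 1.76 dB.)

13 bits

6.02 N + 1.76 ≥ 78.4 gives N ≥ 12.731, so the minimum integer is 13.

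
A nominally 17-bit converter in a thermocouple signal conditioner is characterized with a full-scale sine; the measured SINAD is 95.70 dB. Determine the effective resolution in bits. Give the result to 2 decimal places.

15.60 bits

ENOB = (SINAD − 1.76) / 6.02 = (95.70 − 1.76) / 6.02 = 93.94 / 6.02 = 15.6047.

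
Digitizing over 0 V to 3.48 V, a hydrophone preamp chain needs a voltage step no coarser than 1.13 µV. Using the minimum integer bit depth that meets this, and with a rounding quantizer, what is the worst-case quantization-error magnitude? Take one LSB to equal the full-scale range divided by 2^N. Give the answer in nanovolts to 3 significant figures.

Full-scale range = 3.48 V.
3.48 V / 1.13 µV = 3.080e6. Since 2^21 = 2097152 and 2^22 = 4194304, N = 22.
One LSB is 3.48 V / 4194304 = 0.82970 µV.
Max error for round-to-nearest is LSB/2 = 415 nV.

415 nV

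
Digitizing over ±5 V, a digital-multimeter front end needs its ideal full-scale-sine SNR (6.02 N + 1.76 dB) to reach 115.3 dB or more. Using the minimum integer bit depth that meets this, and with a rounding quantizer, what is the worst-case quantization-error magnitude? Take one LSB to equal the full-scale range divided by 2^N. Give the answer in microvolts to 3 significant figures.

Span: 5 V − (-5 V) = 10 V.
Solving 6.02 N ≥ 115.3 − 1.76: N ≥ 18.860. Round up → N = 19.
Step size = 10/524288 V = 19.073 µV.
Half an LSB is 9.54 µV.

9.54 µV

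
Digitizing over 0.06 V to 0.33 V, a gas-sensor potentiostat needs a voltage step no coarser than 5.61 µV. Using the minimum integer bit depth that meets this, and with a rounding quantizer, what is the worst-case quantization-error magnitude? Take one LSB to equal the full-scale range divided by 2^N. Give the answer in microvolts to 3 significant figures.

2.06 µV

Range = 0.33 − (0.06) = 0.27 V.
Levels needed ≥ 0.27/5.61 µV = 48130. 2^16 = 65536 suffices, so N_min = 16.
One LSB is 0.27 V / 65536 = 4.1199 µV.
Max error for round-to-nearest is LSB/2 = 2.06 µV.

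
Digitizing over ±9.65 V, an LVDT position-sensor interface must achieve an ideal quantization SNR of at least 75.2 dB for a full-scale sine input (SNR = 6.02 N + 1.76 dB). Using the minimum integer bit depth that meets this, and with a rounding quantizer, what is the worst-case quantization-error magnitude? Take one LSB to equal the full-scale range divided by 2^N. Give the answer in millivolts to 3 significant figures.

The full-scale span is 9.65 − (-9.65) = 19.3 V.
6.02 N + 1.76 ≥ 75.2 gives N ≥ 12.199, so the minimum integer is 13.
LSB = 19.3 V / 2^13 = 2.3560 mV.
|e|_max = LSB/2 = 1.18 mV.

1.18 mV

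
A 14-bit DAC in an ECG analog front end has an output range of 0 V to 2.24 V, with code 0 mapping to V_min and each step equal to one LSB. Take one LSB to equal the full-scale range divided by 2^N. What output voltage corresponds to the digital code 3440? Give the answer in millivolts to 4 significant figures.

470.3 mV

Span = 2.24 V. LSB = 2.24 V / 2^14.
V_out = V_min + code × LSB = 0 V + 3440 × 2.24 V / 16384
      = 0 V + 0.470313 V = 0.470313 V.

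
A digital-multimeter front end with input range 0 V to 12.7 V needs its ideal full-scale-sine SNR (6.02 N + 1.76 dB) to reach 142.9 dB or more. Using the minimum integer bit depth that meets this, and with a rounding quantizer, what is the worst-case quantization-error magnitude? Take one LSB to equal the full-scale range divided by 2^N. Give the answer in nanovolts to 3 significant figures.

V_FS = 12.7 V.
6.02 N + 1.76 ≥ 142.9 gives N ≥ 23.445, so the minimum integer is 24.
LSB = 12.7 V ÷ 2^24 = 12.7/16777216 V = 0.75698 µV.
|e|_max = LSB/2 = 378 nV.

378 nV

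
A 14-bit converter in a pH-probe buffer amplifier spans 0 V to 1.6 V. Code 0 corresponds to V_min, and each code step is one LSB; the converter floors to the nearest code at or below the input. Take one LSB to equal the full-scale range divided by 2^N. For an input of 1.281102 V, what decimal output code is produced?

13118

Span = 1.6 V. LSB = 1.6 V / 2^14 ≈ 97.66 µV.
code = ⌊(V_in − V_min)/LSB⌋ = ⌊(V_in − V_min) × 2^14 / range⌋
     = ⌊(1.281102 − (0)) × 16384 / 1.6⌋ = ⌊1.281102 × 16384/1.6⌋
     = ⌊13118.484⌋ = 13118.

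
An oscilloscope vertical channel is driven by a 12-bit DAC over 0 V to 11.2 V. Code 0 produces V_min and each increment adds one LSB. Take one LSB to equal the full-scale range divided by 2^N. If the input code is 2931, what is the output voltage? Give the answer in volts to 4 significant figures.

8.014 V

Range is 11.2 V. LSB = 11.2 V / 2^12.
V_out = 0 + 2931 × (11.2/4096) V
      = 0 V + 8.01445 V = 8.01445 V.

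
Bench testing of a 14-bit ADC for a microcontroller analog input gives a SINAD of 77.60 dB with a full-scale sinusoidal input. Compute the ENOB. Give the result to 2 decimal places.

12.60 bits

Inverting SNR = 6.02 N + 1.76: N_eff = (77.60 − 1.76)/6.02 = 12.5980.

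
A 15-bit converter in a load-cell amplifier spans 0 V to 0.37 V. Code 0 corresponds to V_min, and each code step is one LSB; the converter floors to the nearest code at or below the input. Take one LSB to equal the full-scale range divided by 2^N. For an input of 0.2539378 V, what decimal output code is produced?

22489

Span = 0.37 V. LSB = 0.37 V / 2^15 ≈ 11.29 µV.
V_in − V_min = 0.2539378 − (0) = 0.2539378 V.
Divide by LSB: 0.2539378 × 32768/0.37 = 22489.2806.
Truncating gives code 22489.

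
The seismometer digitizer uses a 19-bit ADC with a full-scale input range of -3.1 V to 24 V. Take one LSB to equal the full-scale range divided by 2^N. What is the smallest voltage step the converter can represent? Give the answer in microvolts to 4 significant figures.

Span: 24 V − (-3.1 V) = 27.1 V.
Number of codes = 2^19 = 524288.
One LSB is 27.1 V / 524288 = 51.69 µV.

51.69 µV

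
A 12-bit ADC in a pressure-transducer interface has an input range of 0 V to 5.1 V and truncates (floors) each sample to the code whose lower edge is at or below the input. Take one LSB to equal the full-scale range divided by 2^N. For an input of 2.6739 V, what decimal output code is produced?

2147

Range is 5.1 V. LSB = 5.1 V / 2^12 ≈ 1.245 mV.
code = ⌊(V_in − V_min)/LSB⌋ = ⌊(V_in − V_min) × 2^12 / range⌋
     = ⌊(2.6739 − (0)) × 4096 / 5.1⌋ = ⌊2.6739 × 4096/5.1⌋
     = ⌊2147.509⌋ = 2147.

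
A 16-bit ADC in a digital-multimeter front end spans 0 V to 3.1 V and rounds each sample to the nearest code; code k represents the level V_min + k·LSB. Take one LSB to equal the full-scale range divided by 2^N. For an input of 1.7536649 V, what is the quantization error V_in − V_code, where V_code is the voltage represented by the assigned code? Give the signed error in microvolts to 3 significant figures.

Full-scale range = 3.1 V. LSB = 3.1 V / 2^16 ≈ 47.30 µV.
Position in LSBs: (1.7536649 − (0)) × 65536/3.1 = 37073.6074; rounding gives k = 37074.
V_code = 0 + (37074/65536) × 3.1 = 1.7536834717 V.
Error = V_in − V_code = 1.7536649 − (1.7536834717) = −18.6 µV.

−18.6 µV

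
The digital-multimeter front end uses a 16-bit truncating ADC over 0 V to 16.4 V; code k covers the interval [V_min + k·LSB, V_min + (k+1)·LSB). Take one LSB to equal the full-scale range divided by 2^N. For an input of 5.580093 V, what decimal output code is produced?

Range is 16.4 V. LSB = 16.4 V / 2^16 ≈ 250.2 µV.
(V_in − V_min) × 2^16/range = (5.580093 − (0)) × 65536/16.4 = 22298.596.
Floor → code = 22298.

22298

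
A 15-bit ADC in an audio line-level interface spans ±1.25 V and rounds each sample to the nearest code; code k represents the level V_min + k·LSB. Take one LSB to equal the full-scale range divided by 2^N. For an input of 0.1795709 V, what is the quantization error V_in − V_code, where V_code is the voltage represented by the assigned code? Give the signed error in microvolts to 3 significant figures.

Full-scale range = 1.25 V − (-1.25 V) = 2.5 V. LSB = 2.5 V / 2^15 ≈ 76.29 µV.
(V_in − V_min)/LSB = (0.1795709 − (-1.25)) × 32768/2.5 = 18737.6717 → nearest code k = 18738.
Reconstructed level: -1.25 + 18738 × 2.5/32768 V = 0.17959594727 V.
V_in − V_code = 0.1795709 − (0.17959594727) = −25.0 µV.

−25.0 µV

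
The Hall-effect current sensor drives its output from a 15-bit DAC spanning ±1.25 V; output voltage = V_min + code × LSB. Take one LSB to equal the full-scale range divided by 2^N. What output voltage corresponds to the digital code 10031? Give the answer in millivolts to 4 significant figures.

-484.7 mV

Range = 1.25 − (-1.25) = 2.5 V. LSB = 2.5 V / 2^15.
V_out = -1.25 + 10031 × (2.5/32768) V
      = -1.25 V + 0.765305 V = -0.484695 V.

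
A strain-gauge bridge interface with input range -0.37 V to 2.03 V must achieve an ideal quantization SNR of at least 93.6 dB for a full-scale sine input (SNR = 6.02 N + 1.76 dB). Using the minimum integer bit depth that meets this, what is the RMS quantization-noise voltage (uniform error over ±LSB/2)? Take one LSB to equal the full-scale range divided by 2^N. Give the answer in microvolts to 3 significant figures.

10.6 µV

The full-scale span is 2.03 − (-0.37) = 2.4 V.
Solving 6.02 N ≥ 93.6 − 1.76: N ≥ 15.256. Round up → N = 16.
Step size = 2.4/65536 V = 36.621 µV.
σ_q = LSB/√12 = 36.621 µV/3.4641 = 10.6 µV.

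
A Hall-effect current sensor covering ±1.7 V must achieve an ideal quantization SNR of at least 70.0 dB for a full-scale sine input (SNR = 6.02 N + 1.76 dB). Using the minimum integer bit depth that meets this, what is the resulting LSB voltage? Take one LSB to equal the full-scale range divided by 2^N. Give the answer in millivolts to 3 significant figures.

Full-scale range = 1.7 V − (-1.7 V) = 3.4 V.
Solving 6.02 N ≥ 70.0 − 1.76: N ≥ 11.336. Round up → N = 12.
LSB = 3.4 V / 2^12 = 0.830 mV.

0.830 mV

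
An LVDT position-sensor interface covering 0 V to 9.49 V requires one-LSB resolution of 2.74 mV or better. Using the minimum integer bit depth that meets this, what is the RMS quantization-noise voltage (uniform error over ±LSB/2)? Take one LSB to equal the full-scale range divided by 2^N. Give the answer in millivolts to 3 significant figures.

0.669 mV

Span = 9.49 V.
Levels needed ≥ 9.49/2.74 mV = 3464. 2^12 = 4096 suffices, so N_min = 12.
One LSB is 9.49 V / 4096 = 2.3169 mV.
V_rms = LSB/√12 = 0.669 mV.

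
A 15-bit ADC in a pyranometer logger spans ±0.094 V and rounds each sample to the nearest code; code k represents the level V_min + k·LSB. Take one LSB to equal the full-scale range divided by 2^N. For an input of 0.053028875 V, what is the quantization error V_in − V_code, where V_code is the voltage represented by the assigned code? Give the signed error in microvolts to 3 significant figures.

−1.03 µV

Span: 0.094 V − (-0.094 V) = 0.188 V. LSB = 0.188 V / 2^15 ≈ 5.737 µV.
(0.053028875 − (-0.094)) / LSB = 0.147028875 × 32768/0.188 = 25626.8201. Nearest integer: k = 25627.
V_code = -0.094 + (25627/32768) × 0.188 = 0.053029907227 V.
V_in − V_code = 0.053028875 − (0.053029907227) = −1.03 µV.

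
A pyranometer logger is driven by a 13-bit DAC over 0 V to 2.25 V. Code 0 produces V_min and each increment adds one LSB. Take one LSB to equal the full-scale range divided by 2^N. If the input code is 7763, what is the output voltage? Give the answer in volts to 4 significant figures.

Range is 2.25 V. LSB = 2.25 V / 2^13.
V_out = V_min + code × LSB = 0 V + 7763 × 2.25 V / 8192
      = 0 + 2.13217 = 2.13217 V.

2.132 V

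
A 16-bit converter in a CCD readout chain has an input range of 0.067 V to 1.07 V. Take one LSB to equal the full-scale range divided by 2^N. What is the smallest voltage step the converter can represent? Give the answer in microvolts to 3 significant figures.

The full-scale span is 1.07 − (0.067) = 1.003 V.
There are 2^16 = 65536 steps.
Step size = 1.003/65536 V = 15.3 µV.

15.3 µV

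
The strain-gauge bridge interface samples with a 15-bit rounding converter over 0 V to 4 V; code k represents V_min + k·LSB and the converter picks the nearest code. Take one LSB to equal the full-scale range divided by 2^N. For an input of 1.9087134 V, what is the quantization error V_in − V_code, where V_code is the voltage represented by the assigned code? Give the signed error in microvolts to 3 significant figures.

+22.0 µV

Range is 4 V. LSB = 4 V / 2^15 ≈ 122.1 µV.
(1.9087134 − (0)) / LSB = 1.9087134 × 32768/4 = 15636.1802. Nearest integer: k = 15636.
Reconstructed level: 0 + 15636 × 4/32768 V = 1.9086914063 V.
Error = V_in − V_code = 1.9087134 − (1.9086914063) = +22.0 µV.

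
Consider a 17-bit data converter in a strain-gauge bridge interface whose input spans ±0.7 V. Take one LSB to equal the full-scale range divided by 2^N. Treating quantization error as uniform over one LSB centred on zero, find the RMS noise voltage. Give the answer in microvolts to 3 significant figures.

3.08 µV

Full-scale range = 0.7 V − (-0.7 V) = 1.4 V.
One LSB is 1.4 V / 131072 = 10.681 µV.
V_rms = LSB/√12 = 10.681 µV / √12 = 3.08 µV.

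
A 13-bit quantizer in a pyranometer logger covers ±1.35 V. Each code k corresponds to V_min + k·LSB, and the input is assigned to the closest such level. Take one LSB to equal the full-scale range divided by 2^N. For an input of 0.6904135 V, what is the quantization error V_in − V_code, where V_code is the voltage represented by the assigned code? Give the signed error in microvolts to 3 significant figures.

Range = 1.35 − (-1.35) = 2.7 V. LSB = 2.7 V / 2^13 ≈ 329.6 µV.
(0.6904135 − (-1.35)) / LSB = 2.0404135 × 8192/2.7 = 6190.7657. Nearest integer: k = 6191.
V_code = -1.35 + (6191/8192) × 2.7 = 0.6904907227 V.
e = 0.6904135 − (0.6904907227) = −77.2 µV.

−77.2 µV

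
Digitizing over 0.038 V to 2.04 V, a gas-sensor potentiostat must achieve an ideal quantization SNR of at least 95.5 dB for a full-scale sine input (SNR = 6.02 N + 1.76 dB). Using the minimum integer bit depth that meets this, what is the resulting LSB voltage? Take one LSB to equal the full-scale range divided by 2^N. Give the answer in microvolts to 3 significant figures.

Full-scale range = 2.04 V − (0.038 V) = 2.002 V.
6.02 N + 1.76 ≥ 95.5 gives N ≥ 15.571, so the minimum integer is 16.
LSB = 2.002 V / 2^16 = 30.5 µV.

30.5 µV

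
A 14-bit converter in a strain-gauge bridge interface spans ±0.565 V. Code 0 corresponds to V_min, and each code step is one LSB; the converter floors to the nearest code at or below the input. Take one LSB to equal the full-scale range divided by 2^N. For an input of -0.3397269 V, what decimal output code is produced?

3266

Span: 0.565 V − (-0.565 V) = 1.13 V. LSB = 1.13 V / 2^14 ≈ 68.97 µV.
(V_in − V_min) × 2^14/range = (-0.3397269 − (-0.565)) × 16384/1.13 = 3266.261.
Floor → code = 3266.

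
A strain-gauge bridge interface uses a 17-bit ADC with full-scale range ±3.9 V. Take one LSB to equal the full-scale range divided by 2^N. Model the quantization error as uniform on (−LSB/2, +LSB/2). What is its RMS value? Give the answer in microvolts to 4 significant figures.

Span: 3.9 V − (-3.9 V) = 7.8 V.
LSB = 7.8 V / 2^17 = 59.5093 µV.
V_rms = LSB/√12 = 59.5093 µV / √12 = 17.18 µV.

17.18 µV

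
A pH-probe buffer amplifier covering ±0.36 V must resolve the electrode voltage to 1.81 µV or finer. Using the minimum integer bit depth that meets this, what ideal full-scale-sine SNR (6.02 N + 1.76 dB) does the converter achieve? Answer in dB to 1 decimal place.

116.1 dB

Full-scale range = 0.36 V − (-0.36 V) = 0.72 V.
0.72 V / 1.81 µV = 397800. Since 2^18 = 262144 and 2^19 = 524288, N = 19.
Ideal SNR at N = 19: 6.02·19 + 1.76 = 116.1 dB.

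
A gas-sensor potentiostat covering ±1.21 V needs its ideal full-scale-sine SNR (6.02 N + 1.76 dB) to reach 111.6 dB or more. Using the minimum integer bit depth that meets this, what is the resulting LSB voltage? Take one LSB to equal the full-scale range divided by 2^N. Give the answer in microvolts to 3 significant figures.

4.62 µV

Range = 1.21 − (-1.21) = 2.42 V.
Required N = ⌈(111.6 − 1.76)/6.02⌉ = ⌈18.246⌉ = 19.
LSB = 2.42 V ÷ 2^19 = 2.42/524288 V = 4.62 µV.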